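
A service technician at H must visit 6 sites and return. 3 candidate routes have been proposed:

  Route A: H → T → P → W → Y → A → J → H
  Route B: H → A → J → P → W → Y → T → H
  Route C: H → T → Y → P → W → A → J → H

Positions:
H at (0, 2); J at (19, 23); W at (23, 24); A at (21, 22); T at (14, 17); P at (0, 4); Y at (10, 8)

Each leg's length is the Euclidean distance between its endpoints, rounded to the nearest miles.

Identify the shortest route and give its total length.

105 miles — Route C is the shortest.

Route A: 21 + 19 + 30 + 21 + 18 + 2 + 28 = 139
Route B: 29 + 2 + 27 + 30 + 21 + 10 + 21 = 140
Route C: 21 + 10 + 11 + 30 + 3 + 2 + 28 = 105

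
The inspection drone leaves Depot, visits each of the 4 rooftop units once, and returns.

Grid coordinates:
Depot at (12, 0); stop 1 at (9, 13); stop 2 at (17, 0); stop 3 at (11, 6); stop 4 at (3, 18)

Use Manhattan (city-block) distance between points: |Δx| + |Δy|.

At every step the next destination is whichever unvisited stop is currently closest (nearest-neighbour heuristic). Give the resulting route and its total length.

At Depot the remaining stops are stop 2 5, stop 3 7, stop 1 16, stop 4 27; go to stop 2.
At stop 2 the remaining stops are stop 3 12, stop 1 21, stop 4 32; go to stop 3.
At stop 3 the remaining stops are stop 1 9, stop 4 20; go to stop 1.
At stop 1 the remaining stops are stop 4 11; go to stop 4.
Return stop 4→Depot: 27.
Total = 5 + 12 + 9 + 11 + 27 = 64.

Nearest-neighbour total = 64; route Depot → stop 2 → stop 3 → stop 1 → stop 4 → Depot.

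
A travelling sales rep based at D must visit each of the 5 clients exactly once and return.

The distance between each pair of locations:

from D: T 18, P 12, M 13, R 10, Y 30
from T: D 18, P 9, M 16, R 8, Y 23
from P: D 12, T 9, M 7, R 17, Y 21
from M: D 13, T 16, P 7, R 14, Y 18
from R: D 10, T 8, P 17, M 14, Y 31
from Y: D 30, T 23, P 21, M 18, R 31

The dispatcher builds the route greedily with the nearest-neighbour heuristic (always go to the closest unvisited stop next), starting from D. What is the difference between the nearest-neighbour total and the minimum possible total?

D: R=10, P=12, M=13, T=18, Y=30 ⇒ R
R: T=8, M=14, P=17, Y=31 ⇒ T
T: P=9, M=16, Y=23 ⇒ P
P: M=7, Y=21 ⇒ M
M: Y=18 ⇒ Y
NN route D → R → T → P → M → Y → D costs 82.
Optimal: D → P → M → Y → T → R → D costs 78 (by enumerating all 60 distinct tours).
Excess = 82 − 78 = 4.

4 longer than the optimal tour.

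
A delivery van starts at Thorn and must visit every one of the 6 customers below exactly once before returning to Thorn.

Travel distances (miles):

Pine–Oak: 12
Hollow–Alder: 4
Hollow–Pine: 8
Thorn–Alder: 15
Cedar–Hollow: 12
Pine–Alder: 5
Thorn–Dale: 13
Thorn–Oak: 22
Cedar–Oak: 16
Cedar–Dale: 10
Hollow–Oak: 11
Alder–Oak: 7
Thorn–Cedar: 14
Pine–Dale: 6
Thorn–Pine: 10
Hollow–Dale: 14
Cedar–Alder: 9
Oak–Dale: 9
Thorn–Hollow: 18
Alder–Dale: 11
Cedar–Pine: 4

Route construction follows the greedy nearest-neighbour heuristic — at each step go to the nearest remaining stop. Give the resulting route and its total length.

60 miles along Thorn → Pine → Cedar → Alder → Hollow → Oak → Dale → Thorn.

Thorn → [Pine:10 / Dale:13 / Cedar:14 / Alder:15 / Hollow:18 / Oak:22] → Pine (10)
Pine → [Cedar:4 / Alder:5 / Dale:6 / Hollow:8 / Oak:12] → Cedar (4)
Cedar → [Alder:9 / Dale:10 / Hollow:12 / Oak:16] → Alder (9)
Alder → [Hollow:4 / Oak:7 / Dale:11] → Hollow (4)
Hollow → [Oak:11 / Dale:14] → Oak (11)
Oak → [Dale:9] → Dale (9)
Return Dale→Thorn: 13.
Total = 10 + 4 + 9 + 4 + 11 + 9 + 13 = 60.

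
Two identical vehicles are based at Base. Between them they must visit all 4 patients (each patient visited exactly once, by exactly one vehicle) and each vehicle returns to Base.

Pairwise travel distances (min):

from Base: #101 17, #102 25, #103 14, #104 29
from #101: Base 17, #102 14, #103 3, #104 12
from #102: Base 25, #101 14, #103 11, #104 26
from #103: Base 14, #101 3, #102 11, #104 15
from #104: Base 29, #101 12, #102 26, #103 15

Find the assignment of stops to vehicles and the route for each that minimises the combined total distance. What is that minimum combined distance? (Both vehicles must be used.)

Try each way of splitting the stops between the two vehicles (each non-empty) and, for each split, find the best tour for each vehicle:
  {#101} + {#102, #103, #104}: 34 + 80 = 114
  {#102} + {#101, #103, #104}: 50 + 58 = 108
  {#101, #102} + {#103, #104}: 56 + 58 = 114
  {#103} + {#101, #102, #104}: 28 + 80 = 108
  {#101, #103} + {#102, #104}: 34 + 80 = 114
  {#102, #103} + {#101, #104}: 50 + 58 = 108
  … (7 splits in total)
Best: vehicle 1 Base → #102 → Base = 50; vehicle 2 Base → #101 → #104 → #103 → Base = 58; combined 108.

108 min — the smallest possible combined total.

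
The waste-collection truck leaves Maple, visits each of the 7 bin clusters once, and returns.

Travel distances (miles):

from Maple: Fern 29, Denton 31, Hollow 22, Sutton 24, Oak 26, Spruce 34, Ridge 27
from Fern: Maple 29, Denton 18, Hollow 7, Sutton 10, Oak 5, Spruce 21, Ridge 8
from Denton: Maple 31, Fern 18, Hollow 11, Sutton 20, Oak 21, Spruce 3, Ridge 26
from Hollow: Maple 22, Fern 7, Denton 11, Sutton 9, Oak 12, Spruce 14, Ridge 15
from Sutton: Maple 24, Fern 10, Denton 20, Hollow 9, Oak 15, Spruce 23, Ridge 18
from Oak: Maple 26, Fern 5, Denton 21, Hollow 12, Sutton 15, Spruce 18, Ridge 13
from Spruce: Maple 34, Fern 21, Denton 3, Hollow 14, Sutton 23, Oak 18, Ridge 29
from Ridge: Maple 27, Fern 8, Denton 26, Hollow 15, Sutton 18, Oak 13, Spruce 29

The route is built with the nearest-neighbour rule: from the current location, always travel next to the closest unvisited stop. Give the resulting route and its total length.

Total distance 122 miles via the nearest-neighbour route Maple → Hollow → Fern → Oak → Ridge → Sutton → Denton → Spruce → Maple.

Maple → [Hollow:22 / Sutton:24 / Oak:26 / Ridge:27 / Fern:29 / Denton:31 / Spruce:34] → Hollow (22)
Hollow → [Fern:7 / Sutton:9 / Denton:11 / Oak:12 / Spruce:14 / Ridge:15] → Fern (7)
Fern → [Oak:5 / Ridge:8 / Sutton:10 / Denton:18 / Spruce:21] → Oak (5)
Oak → [Ridge:13 / Sutton:15 / Spruce:18 / Denton:21] → Ridge (13)
Ridge → [Sutton:18 / Denton:26 / Spruce:29] → Sutton (18)
Sutton → [Denton:20 / Spruce:23] → Denton (20)
Denton → [Spruce:3] → Spruce (3)
Return Spruce→Maple: 34.
Total = 22 + 7 + 5 + 13 + 18 + 20 + 3 + 34 = 122.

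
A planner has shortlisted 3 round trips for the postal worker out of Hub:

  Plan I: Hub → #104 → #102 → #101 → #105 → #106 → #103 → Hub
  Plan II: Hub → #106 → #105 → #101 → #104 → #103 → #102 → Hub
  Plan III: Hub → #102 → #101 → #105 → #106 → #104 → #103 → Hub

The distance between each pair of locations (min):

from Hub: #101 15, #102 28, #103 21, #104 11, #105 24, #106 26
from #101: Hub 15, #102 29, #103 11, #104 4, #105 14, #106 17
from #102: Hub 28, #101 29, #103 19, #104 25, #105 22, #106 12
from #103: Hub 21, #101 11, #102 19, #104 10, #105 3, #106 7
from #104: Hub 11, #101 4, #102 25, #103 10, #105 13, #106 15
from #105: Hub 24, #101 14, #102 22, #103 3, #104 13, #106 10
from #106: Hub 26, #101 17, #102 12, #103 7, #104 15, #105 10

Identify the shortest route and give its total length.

Plan I: 11 + 25 + 29 + 14 + 10 + 7 + 21 = 117
Plan II: 26 + 10 + 14 + 4 + 10 + 19 + 28 = 111
Plan III: 28 + 29 + 14 + 10 + 15 + 10 + 21 = 127

Shortest is Plan II, total 111 min.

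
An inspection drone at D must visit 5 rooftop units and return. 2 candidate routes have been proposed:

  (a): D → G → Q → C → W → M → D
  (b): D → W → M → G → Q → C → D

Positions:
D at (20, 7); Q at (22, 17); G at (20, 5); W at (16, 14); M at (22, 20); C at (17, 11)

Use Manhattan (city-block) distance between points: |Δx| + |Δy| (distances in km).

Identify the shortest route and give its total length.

(a): 2 + 14 + 11 + 4 + 12 + 15 = 58
(b): 11 + 12 + 17 + 14 + 11 + 7 = 72

58 km — (a) is the shortest.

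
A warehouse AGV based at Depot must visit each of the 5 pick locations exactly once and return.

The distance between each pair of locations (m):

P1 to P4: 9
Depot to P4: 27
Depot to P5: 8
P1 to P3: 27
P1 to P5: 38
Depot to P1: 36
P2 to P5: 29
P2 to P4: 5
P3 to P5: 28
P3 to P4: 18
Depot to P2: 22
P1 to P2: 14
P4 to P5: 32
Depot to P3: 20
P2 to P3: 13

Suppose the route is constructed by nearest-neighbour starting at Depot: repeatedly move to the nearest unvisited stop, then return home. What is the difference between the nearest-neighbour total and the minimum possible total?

The nearest-neighbour route is 6 m longer than optimal.

Depot: P5=8, P3=20, P2=22, P4=27, P1=36 ⇒ P5
P5: P3=28, P2=29, P4=32, P1=38 ⇒ P3
P3: P2=13, P4=18, P1=27 ⇒ P2
P2: P4=5, P1=14 ⇒ P4
P4: P1=9 ⇒ P1
NN route Depot → P5 → P3 → P2 → P4 → P1 → Depot costs 99.
Optimal: Depot → P3 → P2 → P4 → P1 → P5 → Depot costs 93 (by enumerating all 60 distinct tours).
Excess = 99 − 93 = 6.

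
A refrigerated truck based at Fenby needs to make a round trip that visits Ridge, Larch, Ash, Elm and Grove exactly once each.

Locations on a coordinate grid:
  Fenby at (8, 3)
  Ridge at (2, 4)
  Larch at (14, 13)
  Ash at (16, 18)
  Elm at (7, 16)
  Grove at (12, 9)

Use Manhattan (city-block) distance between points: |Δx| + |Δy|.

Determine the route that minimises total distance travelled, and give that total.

Shortest round trip = 58.

Fenby - Ridge - Larch - Ash - Elm - Grove - Fenby: 7+21+7+11+12+10 = 68
Fenby - Ridge - Larch - Ash - Grove - Elm - Fenby: 7+21+7+13+12+14 = 74
Fenby - Ridge - Larch - Elm - Ash - Grove - Fenby: 7+21+10+11+13+10 = 72
Fenby - Ridge - Larch - Elm - Grove - Ash - Fenby: 7+21+10+12+13+23 = 86
Fenby - Ridge - Larch - Grove - Ash - Elm - Fenby: 7+21+6+13+11+14 = 72
Fenby - Ridge - Larch - Grove - Elm - Ash - Fenby: 7+21+6+12+11+23 = 80
Fenby - Ridge - Ash - Larch - Elm - Grove - Fenby: 7+28+7+10+12+10 = 74
Fenby - Ridge - Ash - Larch - Grove - Elm - Fenby: 7+28+7+6+12+14 = 74
Fenby - Ridge - Ash - Elm - Larch - Grove - Fenby: 7+28+11+10+6+10 = 72
Fenby - Ridge - Ash - Elm - Grove - Larch - Fenby: 7+28+11+12+6+16 = 80
Fenby - Ridge - Ash - Grove - Larch - Elm - Fenby: 7+28+13+6+10+14 = 78
Fenby - Ridge - Ash - Grove - Elm - Larch - Fenby: 7+28+13+12+10+16 = 86
Fenby - Ridge - Elm - Larch - Ash - Grove - Fenby: 7+17+10+7+13+10 = 64
Fenby - Ridge - Elm - Larch - Grove - Ash - Fenby: 7+17+10+6+13+23 = 76
… (46 more)
Fenby - Ridge - Elm - Ash - Larch - Grove - Fenby: 7+17+11+7+6+10 = 58  ← best
The minimum is 58.
One optimal route: Fenby → Ridge → Elm → Ash → Larch → Grove → Fenby (or its reverse).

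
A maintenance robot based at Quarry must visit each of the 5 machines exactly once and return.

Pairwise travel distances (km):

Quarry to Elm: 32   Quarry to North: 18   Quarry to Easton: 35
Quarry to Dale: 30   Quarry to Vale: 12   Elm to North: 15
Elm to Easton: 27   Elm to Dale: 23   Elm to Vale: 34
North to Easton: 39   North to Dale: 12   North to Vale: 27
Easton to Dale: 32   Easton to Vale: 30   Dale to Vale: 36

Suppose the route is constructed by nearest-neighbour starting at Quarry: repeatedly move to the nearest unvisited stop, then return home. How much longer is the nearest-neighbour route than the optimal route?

From Quarry: Vale=12, North=18, Dale=30, Elm=32, Easton=35 → choose Vale (12).
From Vale: North=27, Easton=30, Elm=34, Dale=36 → choose North (27).
From North: Dale=12, Elm=15, Easton=39 → choose Dale (12).
From Dale: Elm=23, Easton=32 → choose Elm (23).
From Elm: Easton=27 → choose Easton (27).
NN route Quarry → Vale → North → Dale → Elm → Easton → Quarry costs 136.
Optimal: Quarry → North → Dale → Elm → Easton → Vale → Quarry costs 122 (by enumerating all 60 distinct tours).
Excess = 136 − 122 = 14.

The nearest-neighbour route is 14 km longer than optimal.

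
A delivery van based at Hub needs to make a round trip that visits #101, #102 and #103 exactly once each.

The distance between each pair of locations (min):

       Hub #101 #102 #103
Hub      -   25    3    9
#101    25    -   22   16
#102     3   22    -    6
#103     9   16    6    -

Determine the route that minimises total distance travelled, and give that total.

50 min — the shortest possible round trip.

With 3 stops there are 3!/2 = 3 distinct round trips (a route and its reverse cost the same).
Hub→#101→#102→#103→Hub: 25+22+6+9 = 62
Hub→#101→#103→#102→Hub: 25+16+6+3 = 50
Hub→#102→#101→#103→Hub: 3+22+16+9 = 50
The minimum is 50.
One optimal route: Hub → #101 → #103 → #102 → Hub (or its reverse).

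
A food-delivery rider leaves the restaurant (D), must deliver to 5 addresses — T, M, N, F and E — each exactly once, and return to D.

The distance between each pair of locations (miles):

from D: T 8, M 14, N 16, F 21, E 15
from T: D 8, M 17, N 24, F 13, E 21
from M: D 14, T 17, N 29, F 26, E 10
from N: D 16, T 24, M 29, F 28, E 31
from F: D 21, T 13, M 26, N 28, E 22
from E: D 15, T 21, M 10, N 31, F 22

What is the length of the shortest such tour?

Minimum total distance: 98 miles.

D→T→M→N→F→E→D: 8+17+29+28+22+15 = 119
D→T→M→N→E→F→D: 8+17+29+31+22+21 = 128
D→T→M→F→N→E→D: 8+17+26+28+31+15 = 125
D→T→M→F→E→N→D: 8+17+26+22+31+16 = 120
D→T→M→E→N→F→D: 8+17+10+31+28+21 = 115
D→T→M→E→F→N→D: 8+17+10+22+28+16 = 101
D→T→N→M→F→E→D: 8+24+29+26+22+15 = 124
D→T→N→M→E→F→D: 8+24+29+10+22+21 = 114
D→T→N→F→M→E→D: 8+24+28+26+10+15 = 111
D→T→N→F→E→M→D: 8+24+28+22+10+14 = 106
D→T→N→E→M→F→D: 8+24+31+10+26+21 = 120
D→T→N→E→F→M→D: 8+24+31+22+26+14 = 125
D→T→F→M→N→E→D: 8+13+26+29+31+15 = 122
D→T→F→M→E→N→D: 8+13+26+10+31+16 = 104
… (46 more)
D→T→F→E→M→N→D: 8+13+22+10+29+16 = 98  ← best
The minimum is 98.
One optimal route: D → T → F → E → M → N → D (or its reverse).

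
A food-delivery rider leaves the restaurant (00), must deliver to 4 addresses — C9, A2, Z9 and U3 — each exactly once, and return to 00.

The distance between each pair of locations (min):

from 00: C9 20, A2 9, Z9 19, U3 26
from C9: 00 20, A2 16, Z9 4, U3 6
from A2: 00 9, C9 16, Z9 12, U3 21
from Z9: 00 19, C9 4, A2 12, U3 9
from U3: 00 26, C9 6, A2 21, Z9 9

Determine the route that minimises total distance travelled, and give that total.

Shortest round trip = 56 min.

00-C9-A2-Z9-U3-00: 20+16+12+9+26 = 83
00-C9-A2-U3-Z9-00: 20+16+21+9+19 = 85
00-C9-Z9-A2-U3-00: 20+4+12+21+26 = 83
00-C9-Z9-U3-A2-00: 20+4+9+21+9 = 63
00-C9-U3-A2-Z9-00: 20+6+21+12+19 = 78
00-C9-U3-Z9-A2-00: 20+6+9+12+9 = 56
00-A2-C9-Z9-U3-00: 9+16+4+9+26 = 64
00-A2-C9-U3-Z9-00: 9+16+6+9+19 = 59
00-A2-Z9-C9-U3-00: 9+12+4+6+26 = 57
00-A2-U3-C9-Z9-00: 9+21+6+4+19 = 59
00-Z9-C9-A2-U3-00: 19+4+16+21+26 = 86
00-Z9-A2-C9-U3-00: 19+12+16+6+26 = 79
The minimum is 56.
One optimal route: 00 → C9 → U3 → Z9 → A2 → 00 (or its reverse).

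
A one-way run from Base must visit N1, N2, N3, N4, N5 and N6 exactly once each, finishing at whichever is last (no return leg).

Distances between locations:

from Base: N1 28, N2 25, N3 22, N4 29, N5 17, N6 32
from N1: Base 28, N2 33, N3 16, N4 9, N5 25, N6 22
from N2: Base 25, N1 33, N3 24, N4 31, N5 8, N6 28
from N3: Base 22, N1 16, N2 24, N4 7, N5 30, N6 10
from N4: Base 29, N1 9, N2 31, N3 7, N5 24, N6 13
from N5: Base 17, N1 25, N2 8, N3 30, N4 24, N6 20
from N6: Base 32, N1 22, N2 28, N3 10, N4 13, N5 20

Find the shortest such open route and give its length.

79 — the minimum one-way total.

There are 6! = 720 possible orderings.
Base - N1 - N2 - N3 - N4 - N5 - N6: 28+33+24+7+24+20 = 136
Base - N1 - N2 - N3 - N4 - N6 - N5: 28+33+24+7+13+20 = 125
Base - N1 - N2 - N3 - N5 - N4 - N6: 28+33+24+30+24+13 = 152
Base - N1 - N2 - N3 - N5 - N6 - N4: 28+33+24+30+20+13 = 148
Base - N1 - N2 - N3 - N6 - N4 - N5: 28+33+24+10+13+24 = 132
Base - N1 - N2 - N3 - N6 - N5 - N4: 28+33+24+10+20+24 = 139
Base - N1 - N2 - N4 - N3 - N5 - N6: 28+33+31+7+30+20 = 149
Base - N1 - N2 - N4 - N3 - N6 - N5: 28+33+31+7+10+20 = 129
… (712 more)
Base - N2 - N5 - N6 - N3 - N4 - N1: 25+8+20+10+7+9 = 79  ← best
The minimum is 79.
One shortest path: Base → N2 → N5 → N6 → N3 → N4 → N1.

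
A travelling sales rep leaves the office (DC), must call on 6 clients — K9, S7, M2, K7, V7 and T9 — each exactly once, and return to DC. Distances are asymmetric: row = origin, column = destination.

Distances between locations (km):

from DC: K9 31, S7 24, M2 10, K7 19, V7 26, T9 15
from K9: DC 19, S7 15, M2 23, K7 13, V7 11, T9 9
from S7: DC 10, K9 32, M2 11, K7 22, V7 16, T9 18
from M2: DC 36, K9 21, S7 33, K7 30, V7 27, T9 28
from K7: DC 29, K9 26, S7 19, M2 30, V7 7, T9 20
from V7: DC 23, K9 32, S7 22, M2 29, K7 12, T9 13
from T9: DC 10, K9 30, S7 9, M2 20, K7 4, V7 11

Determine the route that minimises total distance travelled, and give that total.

Minimum total distance: 83 km.

DC-K9-S7-M2-K7-V7-T9-DC: 31+15+11+30+7+13+10 = 117
DC-K9-S7-M2-K7-T9-V7-DC: 31+15+11+30+20+11+23 = 141
DC-K9-S7-M2-V7-K7-T9-DC: 31+15+11+27+12+20+10 = 126
DC-K9-S7-M2-V7-T9-K7-DC: 31+15+11+27+13+4+29 = 130
DC-K9-S7-M2-T9-K7-V7-DC: 31+15+11+28+4+7+23 = 119
DC-K9-S7-M2-T9-V7-K7-DC: 31+15+11+28+11+12+29 = 137
DC-K9-S7-K7-M2-V7-T9-DC: 31+15+22+30+27+13+10 = 148
DC-K9-S7-K7-M2-T9-V7-DC: 31+15+22+30+28+11+23 = 160
… (712 more)
DC-M2-K9-K7-V7-T9-S7-DC: 10+21+13+7+13+9+10 = 83  ← best
The minimum is 83.
One optimal route: DC → M2 → K9 → K7 → V7 → T9 → S7 → DC.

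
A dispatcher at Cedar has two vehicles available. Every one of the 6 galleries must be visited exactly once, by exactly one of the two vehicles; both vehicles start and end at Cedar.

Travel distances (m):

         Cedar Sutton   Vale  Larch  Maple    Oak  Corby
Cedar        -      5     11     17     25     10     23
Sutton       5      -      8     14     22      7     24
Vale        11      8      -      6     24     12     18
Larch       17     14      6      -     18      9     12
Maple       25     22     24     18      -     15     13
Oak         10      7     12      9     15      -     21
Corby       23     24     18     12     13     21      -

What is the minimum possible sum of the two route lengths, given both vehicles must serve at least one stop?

77 m — the smallest possible combined total.

There are 2^5 − 1 = 31 ways to divide the 6 stops into two non-empty groups. For each, the best each vehicle can do is its own shortest tour through its group:
  {Sutton} + {Vale, Larch, Maple, Oak, Corby}: 10 + 67 = 77
  {Vale} + {Sutton, Larch, Maple, Oak, Corby}: 22 + 69 = 91
  {Sutton, Vale} + {Larch, Maple, Oak, Corby}: 24 + 67 = 91
  {Larch} + {Sutton, Vale, Maple, Oak, Corby}: 34 + 69 = 103
  {Sutton, Larch} + {Vale, Maple, Oak, Corby}: 36 + 67 = 103
  {Vale, Larch} + {Sutton, Maple, Oak, Corby}: 34 + 63 = 97
  … (31 splits in total)
Best: vehicle 1 Cedar → Sutton → Cedar = 10; vehicle 2 Cedar → Vale → Larch → Corby → Maple → Oak → Cedar = 67; combined 77.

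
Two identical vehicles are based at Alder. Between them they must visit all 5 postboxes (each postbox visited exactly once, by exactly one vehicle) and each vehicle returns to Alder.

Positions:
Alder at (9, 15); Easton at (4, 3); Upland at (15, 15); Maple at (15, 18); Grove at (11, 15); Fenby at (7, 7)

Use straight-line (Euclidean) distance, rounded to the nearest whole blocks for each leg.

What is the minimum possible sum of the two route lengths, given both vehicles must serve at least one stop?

42 blocks — the smallest possible combined total.

Check every non-empty split of the stops between the two vehicles; for each half take its own optimal tour:
  {Easton} + {Upland, Maple, Grove, Fenby}: 26 + 29 = 55
  {Upland} + {Easton, Maple, Grove, Fenby}: 12 + 39 = 51
  {Easton, Upland} + {Maple, Grove, Fenby}: 35 + 29 = 64
  {Maple} + {Easton, Upland, Grove, Fenby}: 14 + 35 = 49
  {Easton, Maple} + {Upland, Grove, Fenby}: 39 + 25 = 64
  {Upland, Maple} + {Easton, Grove, Fenby}: 16 + 29 = 45
  … (15 splits in total)
  {Upland, Maple, Grove} + {Easton, Fenby}: 16 + 26 = 42  ← best
Best: vehicle 1 Alder → Upland → Maple → Grove → Alder = 16; vehicle 2 Alder → Easton → Fenby → Alder = 26; combined 42.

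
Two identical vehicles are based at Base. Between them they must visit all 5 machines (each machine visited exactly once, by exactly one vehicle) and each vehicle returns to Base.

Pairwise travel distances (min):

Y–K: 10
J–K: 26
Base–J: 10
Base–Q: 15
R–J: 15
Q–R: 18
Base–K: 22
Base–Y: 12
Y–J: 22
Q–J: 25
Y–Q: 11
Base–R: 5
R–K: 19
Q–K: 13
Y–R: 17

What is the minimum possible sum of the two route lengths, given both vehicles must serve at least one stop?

Minimum combined distance: 78 min.

Try each way of splitting the stops between the two vehicles (each non-empty) and, for each split, find the best tour for each vehicle:
  {Y} + {Q, R, J, K}: 24 + 72 = 96
  {Q} + {Y, R, J, K}: 30 + 66 = 96
  {Y, Q} + {R, J, K}: 38 + 60 = 98
  {R} + {Y, Q, J, K}: 10 + 70 = 80
  {Y, R} + {Q, J, K}: 34 + 64 = 98
  {Q, R} + {Y, J, K}: 38 + 58 = 96
  … (15 splits in total)
  {J} + {Y, Q, R, K}: 20 + 58 = 78  ← best
Best: vehicle 1 Base → J → Base = 20; vehicle 2 Base → Y → K → Q → R → Base = 58; combined 78.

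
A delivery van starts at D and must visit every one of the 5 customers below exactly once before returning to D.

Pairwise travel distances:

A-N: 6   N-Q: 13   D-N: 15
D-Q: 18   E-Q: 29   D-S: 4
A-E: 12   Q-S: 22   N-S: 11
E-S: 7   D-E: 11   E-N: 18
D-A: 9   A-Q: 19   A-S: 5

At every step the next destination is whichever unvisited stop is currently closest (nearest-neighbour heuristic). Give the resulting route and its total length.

68 along D → S → A → N → Q → E → D.

At D the remaining stops are S 4, A 9, E 11, N 15, Q 18; go to S.
At S the remaining stops are A 5, E 7, N 11, Q 22; go to A.
At A the remaining stops are N 6, E 12, Q 19; go to N.
At N the remaining stops are Q 13, E 18; go to Q.
At Q the remaining stops are E 29; go to E.
Return E→D: 11.
Total = 4 + 5 + 6 + 13 + 29 + 11 = 68.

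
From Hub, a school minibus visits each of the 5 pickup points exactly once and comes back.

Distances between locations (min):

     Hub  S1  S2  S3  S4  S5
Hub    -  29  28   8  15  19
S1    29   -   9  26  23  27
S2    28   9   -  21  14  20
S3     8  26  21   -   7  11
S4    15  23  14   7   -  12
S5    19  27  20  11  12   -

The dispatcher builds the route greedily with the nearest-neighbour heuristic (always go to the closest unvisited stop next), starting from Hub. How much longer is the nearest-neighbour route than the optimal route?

Excess over optimum: 2 min.

From Hub: S3=8, S4=15, S5=19, S2=28, S1=29 → choose S3 (8).
From S3: S4=7, S5=11, S2=21, S1=26 → choose S4 (7).
From S4: S5=12, S2=14, S1=23 → choose S5 (12).
From S5: S2=20, S1=27 → choose S2 (20).
From S2: S1=9 → choose S1 (9).
NN route Hub → S3 → S4 → S5 → S2 → S1 → Hub costs 85.
Optimal: Hub → S1 → S2 → S4 → S5 → S3 → Hub costs 83 (by enumerating all 60 distinct tours).
Excess = 85 − 83 = 2.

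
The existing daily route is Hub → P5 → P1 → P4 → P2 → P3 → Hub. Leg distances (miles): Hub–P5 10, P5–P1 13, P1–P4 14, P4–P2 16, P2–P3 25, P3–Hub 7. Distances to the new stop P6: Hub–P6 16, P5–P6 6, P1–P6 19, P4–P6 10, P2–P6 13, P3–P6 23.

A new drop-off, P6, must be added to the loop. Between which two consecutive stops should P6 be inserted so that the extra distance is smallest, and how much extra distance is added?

+7 miles — insert P6 between P4 and P2.

Insertion cost between consecutive stops i–j is d(i,P6) + d(P6,j) − d(i,j):
  between Hub and P5: 16 + 6 − 10 = 12
  between P5 and P1: 6 + 19 − 13 = 12
  between P1 and P4: 19 + 10 − 14 = 15
  between P4 and P2: 10 + 13 − 16 = 7
  between P2 and P3: 13 + 23 − 25 = 11
  between P3 and Hub: 23 + 16 − 7 = 32
Cheapest insertion is between P4 and P2, adding 7.
New total = 85 + 7 = 92.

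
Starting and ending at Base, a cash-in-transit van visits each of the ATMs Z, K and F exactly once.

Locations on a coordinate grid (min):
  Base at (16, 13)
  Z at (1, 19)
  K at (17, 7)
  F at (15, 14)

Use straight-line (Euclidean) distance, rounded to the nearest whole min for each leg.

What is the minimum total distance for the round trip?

Base - Z - K - F - Base: 16+20+7+1 = 44
Base - Z - F - K - Base: 16+15+7+6 = 44
Base - K - Z - F - Base: 6+20+15+1 = 42
The minimum is 42.
One optimal route: Base → K → Z → F → Base (or its reverse).

42 min — the shortest possible round trip.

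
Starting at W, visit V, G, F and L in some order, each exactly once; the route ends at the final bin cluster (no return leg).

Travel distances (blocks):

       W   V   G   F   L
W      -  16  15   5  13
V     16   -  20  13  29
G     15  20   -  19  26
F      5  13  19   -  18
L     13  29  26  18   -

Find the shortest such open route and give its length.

Minimum one-way distance = 64 blocks.

There are 4! = 24 possible orderings.
W - V - G - F - L: 16+20+19+18 = 73
W - V - G - L - F: 16+20+26+18 = 80
W - V - F - G - L: 16+13+19+26 = 74
W - V - F - L - G: 16+13+18+26 = 73
W - V - L - G - F: 16+29+26+19 = 90
W - V - L - F - G: 16+29+18+19 = 82
W - G - V - F - L: 15+20+13+18 = 66
W - G - V - L - F: 15+20+29+18 = 82
W - G - F - V - L: 15+19+13+29 = 76
W - G - F - L - V: 15+19+18+29 = 81
W - G - L - V - F: 15+26+29+13 = 83
W - G - L - F - V: 15+26+18+13 = 72
W - F - V - G - L: 5+13+20+26 = 64
W - F - V - L - G: 5+13+29+26 = 73
… (10 more)
The minimum is 64.
One shortest path: W → F → V → G → L.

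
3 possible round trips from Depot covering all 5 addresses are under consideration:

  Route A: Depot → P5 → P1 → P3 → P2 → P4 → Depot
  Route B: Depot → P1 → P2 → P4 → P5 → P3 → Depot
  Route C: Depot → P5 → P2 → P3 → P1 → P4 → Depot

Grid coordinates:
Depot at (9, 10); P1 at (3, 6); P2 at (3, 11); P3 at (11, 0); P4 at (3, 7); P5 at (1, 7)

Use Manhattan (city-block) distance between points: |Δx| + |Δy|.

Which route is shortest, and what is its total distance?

Shortest is Route B, total 50.

Route A: 11 + 3 + 14 + 19 + 4 + 9 = 60
Route B: 10 + 5 + 4 + 2 + 17 + 12 = 50
Route C: 11 + 6 + 19 + 14 + 1 + 9 = 60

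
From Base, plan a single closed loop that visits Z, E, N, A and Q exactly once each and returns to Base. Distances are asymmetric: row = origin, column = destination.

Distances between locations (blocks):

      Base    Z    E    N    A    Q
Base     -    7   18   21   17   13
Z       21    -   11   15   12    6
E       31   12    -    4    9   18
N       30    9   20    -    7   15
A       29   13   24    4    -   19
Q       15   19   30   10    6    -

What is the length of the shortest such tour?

Base - Z - E - N - A - Q - Base: 7+11+4+7+19+15 = 63
Base - Z - E - N - Q - A - Base: 7+11+4+15+6+29 = 72
Base - Z - E - A - N - Q - Base: 7+11+9+4+15+15 = 61
Base - Z - E - A - Q - N - Base: 7+11+9+19+10+30 = 86
Base - Z - E - Q - N - A - Base: 7+11+18+10+7+29 = 82
Base - Z - E - Q - A - N - Base: 7+11+18+6+4+30 = 76
Base - Z - N - E - A - Q - Base: 7+15+20+9+19+15 = 85
Base - Z - N - E - Q - A - Base: 7+15+20+18+6+29 = 95
Base - Z - N - A - E - Q - Base: 7+15+7+24+18+15 = 86
Base - Z - N - A - Q - E - Base: 7+15+7+19+30+31 = 109
Base - Z - N - Q - E - A - Base: 7+15+15+30+9+29 = 105
Base - Z - N - Q - A - E - Base: 7+15+15+6+24+31 = 98
Base - Z - A - E - N - Q - Base: 7+12+24+4+15+15 = 77
Base - Z - A - E - Q - N - Base: 7+12+24+18+10+30 = 101
… (106 more)
The minimum is 61.
One optimal route: Base → Z → E → A → N → Q → Base.

61 blocks — the shortest possible round trip.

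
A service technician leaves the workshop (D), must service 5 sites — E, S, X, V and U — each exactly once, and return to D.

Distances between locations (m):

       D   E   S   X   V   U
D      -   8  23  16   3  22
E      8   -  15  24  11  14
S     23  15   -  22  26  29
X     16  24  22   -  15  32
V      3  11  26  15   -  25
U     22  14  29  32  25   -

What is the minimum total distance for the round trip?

Minimum total distance: 91 m.

There are 60 distinct closed tours to check (reversals are equivalent).
D - E - S - X - V - U - D: 8+15+22+15+25+22 = 107
D - E - S - X - U - V - D: 8+15+22+32+25+3 = 105
D - E - S - V - X - U - D: 8+15+26+15+32+22 = 118
D - E - S - V - U - X - D: 8+15+26+25+32+16 = 122
D - E - S - U - X - V - D: 8+15+29+32+15+3 = 102
D - E - S - U - V - X - D: 8+15+29+25+15+16 = 108
D - E - X - S - V - U - D: 8+24+22+26+25+22 = 127
D - E - X - S - U - V - D: 8+24+22+29+25+3 = 111
D - E - X - V - S - U - D: 8+24+15+26+29+22 = 124
D - E - X - V - U - S - D: 8+24+15+25+29+23 = 124
D - E - X - U - S - V - D: 8+24+32+29+26+3 = 122
D - E - X - U - V - S - D: 8+24+32+25+26+23 = 138
D - E - V - S - X - U - D: 8+11+26+22+32+22 = 121
D - E - V - S - U - X - D: 8+11+26+29+32+16 = 122
… (46 more)
D - E - U - S - X - V - D: 8+14+29+22+15+3 = 91  ← best
The minimum is 91.
One optimal route: D → E → U → S → X → V → D (or its reverse).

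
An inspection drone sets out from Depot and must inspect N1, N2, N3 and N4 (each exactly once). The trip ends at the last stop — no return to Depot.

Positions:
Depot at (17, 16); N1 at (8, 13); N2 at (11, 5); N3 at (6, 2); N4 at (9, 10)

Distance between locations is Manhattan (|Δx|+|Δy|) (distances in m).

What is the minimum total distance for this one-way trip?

Shortest open route: 31 m.

There are 4! = 24 possible orderings.
Depot→N1→N2→N3→N4: 12+11+8+11 = 42
Depot→N1→N2→N4→N3: 12+11+7+11 = 41
Depot→N1→N3→N2→N4: 12+13+8+7 = 40
Depot→N1→N3→N4→N2: 12+13+11+7 = 43
Depot→N1→N4→N2→N3: 12+4+7+8 = 31
Depot→N1→N4→N3→N2: 12+4+11+8 = 35
Depot→N2→N1→N3→N4: 17+11+13+11 = 52
Depot→N2→N1→N4→N3: 17+11+4+11 = 43
Depot→N2→N3→N1→N4: 17+8+13+4 = 42
Depot→N2→N3→N4→N1: 17+8+11+4 = 40
Depot→N2→N4→N1→N3: 17+7+4+13 = 41
Depot→N2→N4→N3→N1: 17+7+11+13 = 48
Depot→N3→N1→N2→N4: 25+13+11+7 = 56
Depot→N3→N1→N4→N2: 25+13+4+7 = 49
… (10 more)
The minimum is 31.
One shortest path: Depot → N1 → N4 → N2 → N3.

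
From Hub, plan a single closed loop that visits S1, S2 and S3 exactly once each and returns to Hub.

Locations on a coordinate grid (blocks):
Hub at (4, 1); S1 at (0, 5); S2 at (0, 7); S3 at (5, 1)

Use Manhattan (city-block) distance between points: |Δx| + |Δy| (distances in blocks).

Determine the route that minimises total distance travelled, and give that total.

With 3 stops there are 3!/2 = 3 distinct round trips (a route and its reverse cost the same).
Hub → S1 → S2 → S3 → Hub: 8+2+11+1 = 22
Hub → S1 → S3 → S2 → Hub: 8+9+11+10 = 38
Hub → S2 → S1 → S3 → Hub: 10+2+9+1 = 22
The minimum is 22.
One optimal route: Hub → S1 → S2 → S3 → Hub (or its reverse).

Shortest round trip = 22 blocks.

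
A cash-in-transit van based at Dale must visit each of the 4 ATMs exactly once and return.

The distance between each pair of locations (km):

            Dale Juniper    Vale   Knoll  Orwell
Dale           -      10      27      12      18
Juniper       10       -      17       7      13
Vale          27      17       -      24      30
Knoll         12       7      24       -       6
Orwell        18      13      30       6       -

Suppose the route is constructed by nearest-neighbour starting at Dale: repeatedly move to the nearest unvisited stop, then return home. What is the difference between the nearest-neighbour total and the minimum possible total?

From Dale: Juniper=10, Knoll=12, Orwell=18, Vale=27 → choose Juniper (10).
From Juniper: Knoll=7, Orwell=13, Vale=17 → choose Knoll (7).
From Knoll: Orwell=6, Vale=24 → choose Orwell (6).
From Orwell: Vale=30 → choose Vale (30).
NN route Dale → Juniper → Knoll → Orwell → Vale → Dale costs 80.
Optimal: Dale → Juniper → Vale → Knoll → Orwell → Dale costs 75 (by enumerating all 12 distinct tours).
Excess = 80 − 75 = 5.

The nearest-neighbour route is 5 km longer than optimal.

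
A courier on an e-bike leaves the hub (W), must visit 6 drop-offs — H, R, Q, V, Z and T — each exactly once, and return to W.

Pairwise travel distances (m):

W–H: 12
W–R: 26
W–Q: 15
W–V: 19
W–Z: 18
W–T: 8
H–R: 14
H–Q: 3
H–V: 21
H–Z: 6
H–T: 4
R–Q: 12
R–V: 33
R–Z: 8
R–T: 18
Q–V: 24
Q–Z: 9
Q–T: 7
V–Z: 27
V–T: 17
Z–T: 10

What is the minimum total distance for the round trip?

With 6 stops there are 6!/2 = 360 distinct round trips (a route and its reverse cost the same).
W - H - R - Q - V - Z - T - W: 12+14+12+24+27+10+8 = 107
W - H - R - Q - V - T - Z - W: 12+14+12+24+17+10+18 = 107
W - H - R - Q - Z - V - T - W: 12+14+12+9+27+17+8 = 99
W - H - R - Q - Z - T - V - W: 12+14+12+9+10+17+19 = 93
W - H - R - Q - T - V - Z - W: 12+14+12+7+17+27+18 = 107
W - H - R - Q - T - Z - V - W: 12+14+12+7+10+27+19 = 101
W - H - R - V - Q - Z - T - W: 12+14+33+24+9+10+8 = 110
W - H - R - V - Q - T - Z - W: 12+14+33+24+7+10+18 = 118
… (352 more)
W - H - Q - R - Z - T - V - W: 12+3+12+8+10+17+19 = 81  ← best
The minimum is 81.
One optimal route: W → H → Q → R → Z → T → V → W (or its reverse).

Shortest round trip = 81 m.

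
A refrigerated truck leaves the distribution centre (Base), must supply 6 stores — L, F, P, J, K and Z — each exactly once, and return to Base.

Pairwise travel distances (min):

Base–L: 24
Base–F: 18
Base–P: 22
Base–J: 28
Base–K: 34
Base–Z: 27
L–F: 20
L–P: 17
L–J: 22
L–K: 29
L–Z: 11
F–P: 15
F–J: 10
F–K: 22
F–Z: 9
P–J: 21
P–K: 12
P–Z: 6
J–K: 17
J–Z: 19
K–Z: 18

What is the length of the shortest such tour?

There are 360 distinct closed tours to check (reversals are equivalent).
Base-L-F-P-J-K-Z-Base: 24+20+15+21+17+18+27 = 142
Base-L-F-P-J-Z-K-Base: 24+20+15+21+19+18+34 = 151
Base-L-F-P-K-J-Z-Base: 24+20+15+12+17+19+27 = 134
Base-L-F-P-K-Z-J-Base: 24+20+15+12+18+19+28 = 136
Base-L-F-P-Z-J-K-Base: 24+20+15+6+19+17+34 = 135
Base-L-F-P-Z-K-J-Base: 24+20+15+6+18+17+28 = 128
Base-L-F-J-P-K-Z-Base: 24+20+10+21+12+18+27 = 132
Base-L-F-J-P-Z-K-Base: 24+20+10+21+6+18+34 = 133
… (352 more)
Base-L-Z-P-K-J-F-Base: 24+11+6+12+17+10+18 = 98  ← best
The minimum is 98.
One optimal route: Base → L → Z → P → K → J → F → Base (or its reverse).

Minimum total distance: 98 min.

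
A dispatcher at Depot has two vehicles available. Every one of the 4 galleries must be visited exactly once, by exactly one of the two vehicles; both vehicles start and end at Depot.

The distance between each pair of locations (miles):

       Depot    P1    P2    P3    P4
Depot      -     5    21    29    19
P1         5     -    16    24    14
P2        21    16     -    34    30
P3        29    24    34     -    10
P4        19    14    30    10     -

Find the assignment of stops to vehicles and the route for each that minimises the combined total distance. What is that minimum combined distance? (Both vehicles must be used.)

There are 2^3 − 1 = 7 ways to divide the 4 stops into two non-empty groups. For each, the best each vehicle can do is its own shortest tour through its group:
  {P1} + {P2, P3, P4}: 10 + 84 = 94
  {P2} + {P1, P3, P4}: 42 + 58 = 100
  {P1, P2} + {P3, P4}: 42 + 58 = 100
  {P3} + {P1, P2, P4}: 58 + 70 = 128
  {P1, P3} + {P2, P4}: 58 + 70 = 128
  {P2, P3} + {P1, P4}: 84 + 38 = 122
  … (7 splits in total)
Best: vehicle 1 Depot → P1 → Depot = 10; vehicle 2 Depot → P2 → P3 → P4 → Depot = 84; combined 94.

Minimum combined distance: 94 miles.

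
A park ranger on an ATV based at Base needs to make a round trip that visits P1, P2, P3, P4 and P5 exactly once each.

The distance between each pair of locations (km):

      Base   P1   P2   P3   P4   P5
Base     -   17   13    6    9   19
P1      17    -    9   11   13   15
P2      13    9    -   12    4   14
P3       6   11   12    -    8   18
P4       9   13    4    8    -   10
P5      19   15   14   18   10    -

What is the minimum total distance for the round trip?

Minimum total distance: 59 km.

Base→P1→P2→P3→P4→P5→Base: 17+9+12+8+10+19 = 75
Base→P1→P2→P3→P5→P4→Base: 17+9+12+18+10+9 = 75
Base→P1→P2→P4→P3→P5→Base: 17+9+4+8+18+19 = 75
Base→P1→P2→P4→P5→P3→Base: 17+9+4+10+18+6 = 64
Base→P1→P2→P5→P3→P4→Base: 17+9+14+18+8+9 = 75
Base→P1→P2→P5→P4→P3→Base: 17+9+14+10+8+6 = 64
Base→P1→P3→P2→P4→P5→Base: 17+11+12+4+10+19 = 73
Base→P1→P3→P2→P5→P4→Base: 17+11+12+14+10+9 = 73
Base→P1→P3→P4→P2→P5→Base: 17+11+8+4+14+19 = 73
Base→P1→P3→P4→P5→P2→Base: 17+11+8+10+14+13 = 73
Base→P1→P3→P5→P2→P4→Base: 17+11+18+14+4+9 = 73
Base→P1→P3→P5→P4→P2→Base: 17+11+18+10+4+13 = 73
Base→P1→P4→P2→P3→P5→Base: 17+13+4+12+18+19 = 83
Base→P1→P4→P2→P5→P3→Base: 17+13+4+14+18+6 = 72
… (46 more)
Base→P2→P4→P5→P1→P3→Base: 13+4+10+15+11+6 = 59  ← best
The minimum is 59.
One optimal route: Base → P2 → P4 → P5 → P1 → P3 → Base (or its reverse).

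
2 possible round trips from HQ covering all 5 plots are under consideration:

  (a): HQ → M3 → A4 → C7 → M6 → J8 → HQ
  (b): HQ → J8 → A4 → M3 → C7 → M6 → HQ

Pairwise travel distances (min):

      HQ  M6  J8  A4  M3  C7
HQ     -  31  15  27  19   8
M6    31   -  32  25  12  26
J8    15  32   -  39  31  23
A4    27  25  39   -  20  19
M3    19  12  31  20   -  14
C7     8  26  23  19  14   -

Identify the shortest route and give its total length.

(a): 19 + 20 + 19 + 26 + 32 + 15 = 131
(b): 15 + 39 + 20 + 14 + 26 + 31 = 145

131 min — (a) is the shortest.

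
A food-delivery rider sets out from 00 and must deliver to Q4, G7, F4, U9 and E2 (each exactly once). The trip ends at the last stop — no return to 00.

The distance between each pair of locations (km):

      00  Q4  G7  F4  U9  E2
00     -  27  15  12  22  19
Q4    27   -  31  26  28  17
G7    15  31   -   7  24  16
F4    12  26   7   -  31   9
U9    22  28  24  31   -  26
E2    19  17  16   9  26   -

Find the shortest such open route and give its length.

Shortest open route: 76 km.

There are 5! = 120 possible orderings.
00 - Q4 - G7 - F4 - U9 - E2: 27+31+7+31+26 = 122
00 - Q4 - G7 - F4 - E2 - U9: 27+31+7+9+26 = 100
00 - Q4 - G7 - U9 - F4 - E2: 27+31+24+31+9 = 122
00 - Q4 - G7 - U9 - E2 - F4: 27+31+24+26+9 = 117
00 - Q4 - G7 - E2 - F4 - U9: 27+31+16+9+31 = 114
00 - Q4 - G7 - E2 - U9 - F4: 27+31+16+26+31 = 131
00 - Q4 - F4 - G7 - U9 - E2: 27+26+7+24+26 = 110
00 - Q4 - F4 - G7 - E2 - U9: 27+26+7+16+26 = 102
00 - Q4 - F4 - U9 - G7 - E2: 27+26+31+24+16 = 124
00 - Q4 - F4 - U9 - E2 - G7: 27+26+31+26+16 = 126
00 - Q4 - F4 - E2 - G7 - U9: 27+26+9+16+24 = 102
00 - Q4 - F4 - E2 - U9 - G7: 27+26+9+26+24 = 112
00 - Q4 - U9 - G7 - F4 - E2: 27+28+24+7+9 = 95
00 - Q4 - U9 - G7 - E2 - F4: 27+28+24+16+9 = 104
… (106 more)
00 - G7 - F4 - E2 - Q4 - U9: 15+7+9+17+28 = 76  ← best
The minimum is 76.
One shortest path: 00 → G7 → F4 → E2 → Q4 → U9.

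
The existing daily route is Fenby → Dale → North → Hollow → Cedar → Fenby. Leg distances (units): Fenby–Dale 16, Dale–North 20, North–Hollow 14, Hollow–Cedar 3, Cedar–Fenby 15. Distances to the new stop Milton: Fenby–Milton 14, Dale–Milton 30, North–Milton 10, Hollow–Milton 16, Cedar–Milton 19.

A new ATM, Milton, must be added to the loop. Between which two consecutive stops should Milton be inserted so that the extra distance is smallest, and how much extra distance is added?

Insertion cost between consecutive stops i–j is d(i,Milton) + d(Milton,j) − d(i,j):
  between Fenby and Dale: 14 + 30 − 16 = 28
  between Dale and North: 30 + 10 − 20 = 20
  between North and Hollow: 10 + 16 − 14 = 12
  between Hollow and Cedar: 16 + 19 − 3 = 32
  between Cedar and Fenby: 19 + 14 − 15 = 18
Cheapest insertion is between North and Hollow, adding 12.
New total = 68 + 12 = 80.

Minimum extra distance: 12, inserting Milton between North and Hollow.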